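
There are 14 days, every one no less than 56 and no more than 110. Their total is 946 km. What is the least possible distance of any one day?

56

Minimizing one value means maximizing the remaining 13.
The other 13 can take up 13 × 110 = 1430 ≥ 946 − 56, so one day can sit at its floor of 56.
Achievable: one at 56 and the other 13 totalling 890, which fits since 13 × 56 ≤ 890 ≤ 13 × 110.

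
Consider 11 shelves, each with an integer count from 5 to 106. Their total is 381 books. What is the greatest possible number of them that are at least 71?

4

If k of the values are ≥ 71, the total is ≥ 71k + 5(11 − k).
Setting 71k + 5(11 − k) ≤ 381 gives 66k ≤ 326, so k ≤ 4.
k = 4 is achieved by 4 values at 71 and 7 at 5, total 319; add 62 to one value (staying below 71) to reach 381.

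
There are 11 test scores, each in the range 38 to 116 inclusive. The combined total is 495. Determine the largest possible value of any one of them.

115

To make one score as large as possible, make the other 10 as small as possible.
The other 10 contribute at least 10 × 38 = 380, leaving at most 495 − 380 = 115.
Since 115 ≤ 116, this is achievable: one at 115 and 10 at 38.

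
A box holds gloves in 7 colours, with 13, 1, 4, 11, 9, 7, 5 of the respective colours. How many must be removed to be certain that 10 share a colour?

45

In the worst case you take as many as possible of each colour without reaching 10: 9 + 1 + 4 + 9 + 9 + 7 + 5 = 44.
The next one must give 10 of some colour, so 44 + 1 = 45.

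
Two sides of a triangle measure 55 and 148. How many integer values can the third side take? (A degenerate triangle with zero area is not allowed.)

The triangle inequality gives |55 − 148| < c < 55 + 148, i.e. 93 < c < 203.
So c can be any integer from 94 to 202: 109 values.

109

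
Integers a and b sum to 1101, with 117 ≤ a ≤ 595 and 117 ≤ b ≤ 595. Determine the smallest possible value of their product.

301070

For a fixed sum, ab is smallest when a and b are as far apart as possible.
The extreme feasible split is a = 506, b = 595, giving ab = 301070.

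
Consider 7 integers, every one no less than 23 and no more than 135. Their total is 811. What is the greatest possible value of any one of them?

135

To make one integer as large as possible, make the other 6 as small as possible.
The other 6 contribute at least 6 × 23 = 138, leaving at most 811 − 138 = 673.
But each integer is capped at 135, so the maximum is 135.
Achievable: one at 135 and the other 6 totalling 676, which fits since 6 × 23 ≤ 676 ≤ 6 × 135.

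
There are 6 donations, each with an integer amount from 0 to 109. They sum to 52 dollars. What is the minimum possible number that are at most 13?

3

Each value above 13 is at least 14, contributing at least 14 − 0 = 14 above the floor 0.
The sum exceeds the floor total 0 by 52, so at most ⌊52/14⌋ = 3 exceed 13, and at least 3 are ≤ 13.
Exactly 3 works: 3 values at 0 and 3 at 14 total 42; raise one of the low values by 10 (still ≤ 13) to hit 52.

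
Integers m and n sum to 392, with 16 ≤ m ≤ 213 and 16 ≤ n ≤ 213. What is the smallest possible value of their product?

38127

For a fixed sum, mn is smallest when m and n are as far apart as possible.
The extreme feasible split is m = 179, n = 213, giving mn = 38127.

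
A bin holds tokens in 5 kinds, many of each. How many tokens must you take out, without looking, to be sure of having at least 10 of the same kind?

In the worst case you draw 9 of each of the 5 kinds: 5 × 9 = 45.
One more forces 10 of some kind, so 45 + 1 = 46.

46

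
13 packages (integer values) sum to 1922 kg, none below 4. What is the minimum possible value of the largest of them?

The average is 1922/13 > 147, so not all 13 can be 147 or less; the largest is ≥ 148.
Achievable: 11 of them at 148 and 2 at 147 total 1922.

148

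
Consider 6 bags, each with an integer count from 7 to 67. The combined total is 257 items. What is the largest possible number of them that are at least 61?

With k values at 61 or above and the rest at least 7, the sum is at least 42 + 54k.
Since the sum is 257, we need 54k ≤ 215, i.e. k ≤ 3.
k = 3 is achieved by 3 values at 61 and 3 at 7, total 204; add 53 to one value (staying below 61) to reach 257.

3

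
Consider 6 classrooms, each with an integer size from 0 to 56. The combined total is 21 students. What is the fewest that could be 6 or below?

3

Let j be the number exceeding 6. Then the total is ≥ 7·j + 0·(6 − j) = 0 + 7j.
So 7j ≤ 21 and j ≤ 3; hence at least 6 − 3 = 3 are ≤ 6.
Exactly 3 works: 3 values at 0 and 3 at 7 total 21.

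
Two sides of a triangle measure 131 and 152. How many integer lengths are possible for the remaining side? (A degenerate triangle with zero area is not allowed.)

The triangle inequality gives |131 − 152| < c < 131 + 152, i.e. 21 < c < 283.
So c can be any integer from 22 to 282: 261 values.

261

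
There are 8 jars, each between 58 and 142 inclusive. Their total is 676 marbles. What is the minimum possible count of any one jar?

58

Minimizing one value means maximizing the remaining 7.
The other 7 can take up 7 × 142 = 994 ≥ 676 − 58, so one jar can sit at its floor of 58.
Achievable: one at 58 and the other 7 totalling 618, which fits since 7 × 58 ≤ 618 ≤ 7 × 142.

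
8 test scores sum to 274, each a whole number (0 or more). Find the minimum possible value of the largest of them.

Some value must be at least ⌈274/8⌉ = 35, since 8 × 34 = 272 < 274.
Achievable: 2 of them at 35 and 6 at 34 total 274.

35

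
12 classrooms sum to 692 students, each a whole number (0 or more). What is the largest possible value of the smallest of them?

57

The 12 values sum to 692, so their minimum is at most ⌊692/12⌋ = 57.
Achievable: 4 of them at 57 and 8 at 58 total 692.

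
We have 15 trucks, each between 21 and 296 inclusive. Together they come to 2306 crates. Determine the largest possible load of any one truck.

296

Maximizing one value means minimizing the remaining 14.
The other 14 contribute at least 14 × 21 = 294, leaving at most 2306 − 294 = 2012.
But each truck is capped at 296, so the maximum is 296.
Achievable: one at 296 and the other 14 totalling 2010, which fits since 14 × 21 ≤ 2010 ≤ 14 × 296.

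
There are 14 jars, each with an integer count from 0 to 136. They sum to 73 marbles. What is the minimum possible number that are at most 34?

12

Let j be the number exceeding 34. Then the total is ≥ 35·j + 0·(14 − j) = 0 + 35j.
So 35j ≤ 73 and j ≤ 2; hence at least 14 − 2 = 12 are ≤ 34.
Exactly 12 works: 12 values at 0 and 2 at 35 total 70; raise one of the low values by 3 (still ≤ 34) to hit 73.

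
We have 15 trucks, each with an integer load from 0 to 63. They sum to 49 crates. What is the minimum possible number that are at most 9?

11

Let j be the number exceeding 9. Then the total is ≥ 10·j + 0·(15 − j) = 0 + 10j.
So 10j ≤ 49 and j ≤ 4; hence at least 15 − 4 = 11 are ≤ 9.
Exactly 11 works: 11 values at 0 and 4 at 10 total 40; raise one of the low values by 9 (still ≤ 9) to hit 49.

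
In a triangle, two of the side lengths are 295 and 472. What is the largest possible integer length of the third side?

766

The third side must be less than 295 + 472 = 767.
The largest integer below 767 is 766.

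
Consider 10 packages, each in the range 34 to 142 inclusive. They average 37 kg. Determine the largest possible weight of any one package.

64

To make one package as large as possible, make the other 9 as small as possible.
The total is 10 × 37 = 370.
The other 9 contribute at least 9 × 34 = 306, leaving at most 370 − 306 = 64.
Since 64 ≤ 142, this is achievable: one at 64 and 9 at 34.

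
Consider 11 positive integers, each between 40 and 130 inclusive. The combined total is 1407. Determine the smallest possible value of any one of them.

Minimizing one value means maximizing the remaining 10.
The other 10 contribute at most 10 × 130 = 1300, leaving at least 1407 − 1300 = 107.
Since 107 ≥ 40, this is achievable: one at 107 and 10 at 130.

107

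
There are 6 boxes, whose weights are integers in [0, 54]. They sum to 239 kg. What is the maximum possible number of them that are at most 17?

Suppose k of them are at most 17. Those contribute at most 17 each and the rest at most 54 each.
So the total is at most 17k + 54(6 − k) = 324 − 37k. This must still be ≥ 239, so k ≤ 2.
k = 2 is achieved by 2 values at 17 and 4 at 54, total 250; lower one of the 54's by 11 (still > 17) to reach 239.

2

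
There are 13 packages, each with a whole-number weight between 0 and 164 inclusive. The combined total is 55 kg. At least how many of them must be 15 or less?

Let j be the number exceeding 15. Then the total is ≥ 16·j + 0·(13 − j) = 0 + 16j.
So 16j ≤ 55 and j ≤ 3; hence at least 13 − 3 = 10 are ≤ 15.
Exactly 10 works: 10 values at 0 and 3 at 16 total 48; raise one of the low values by 7 (still ≤ 15) to hit 55.

10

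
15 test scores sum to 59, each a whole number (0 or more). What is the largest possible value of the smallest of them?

3

If every one of the 15 were at least 4, the total would be at least 15 × 4 = 60 > 59.
Taking 1 copy of 3 and 14 copies of 4 gives exactly 59, so 3 is attained.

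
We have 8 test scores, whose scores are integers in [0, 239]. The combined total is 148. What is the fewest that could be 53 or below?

6

Let j be the number exceeding 53. Then the total is ≥ 54·j + 0·(8 − j) = 0 + 54j.
So 54j ≤ 148 and j ≤ 2; hence at least 8 − 2 = 6 are ≤ 53.
Exactly 6 works: 6 values at 0 and 2 at 54 total 108; raise one of the low values by 40 (still ≤ 53) to hit 148.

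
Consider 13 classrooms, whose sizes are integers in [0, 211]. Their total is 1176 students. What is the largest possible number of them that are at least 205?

Suppose k of them are at least 205. Those contribute at least 205 each and the other 13 − k at least 0 each.
So the total is at least 205k + 0(13 − k) = 0 + 205k. This must be ≤ 1176, giving k ≤ 5.
k = 5 is achieved by 5 values at 205 and 8 at 0, total 1025; add 151 to one value (staying below 205) to reach 1176.

5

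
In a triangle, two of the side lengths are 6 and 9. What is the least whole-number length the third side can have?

The third side must exceed |6 − 9| = 3.
The smallest integer above 3 is 4.

4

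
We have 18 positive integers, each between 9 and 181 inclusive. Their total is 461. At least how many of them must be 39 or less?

If only k of them are at most 39, the other 18 − k are at least 40, so the total is at least (18 − k)·40 + k·9.
This is ≤ 461, so (18 − k)·40 + 9k ≤ 461, which gives k ≥ 9.
Exactly 9 works: 9 values at 9 and 9 at 40 total 441; raise one of the low values by 20 (still ≤ 39) to hit 461.

9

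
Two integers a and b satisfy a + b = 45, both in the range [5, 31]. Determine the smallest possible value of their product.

434

Since a + b is fixed, pushing one of them to its bound minimizes the product.
At the endpoint a = 14, b = 45 − 14 = 31, so ab = 14 × 31 = 434.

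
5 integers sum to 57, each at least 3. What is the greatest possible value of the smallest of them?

If every one of the 5 were at least 12, the total would be at least 5 × 12 = 60 > 57.
Taking 3 copies of 11 and 2 copies of 12 gives exactly 57, so 11 is attained.

11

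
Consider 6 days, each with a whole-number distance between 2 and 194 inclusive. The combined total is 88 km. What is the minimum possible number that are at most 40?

5

If only k of them are at most 40, the other 6 − k are at least 41, so the total is at least (6 − k)·41 + k·2.
This is ≤ 88, so (6 − k)·41 + 2k ≤ 88, which gives k ≥ 5.
Exactly 5 works: 5 values at 2 and 1 at 41 total 51; raise one of the low values by 37 (still ≤ 40) to hit 88.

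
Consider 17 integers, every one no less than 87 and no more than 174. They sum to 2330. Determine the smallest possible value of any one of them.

Minimizing one value means maximizing the remaining 16.
The other 16 can take up 16 × 174 = 2784 ≥ 2330 − 87, so one integer can sit at its floor of 87.
Achievable: one at 87 and the other 16 totalling 2243, which fits since 16 × 87 ≤ 2243 ≤ 16 × 174.

87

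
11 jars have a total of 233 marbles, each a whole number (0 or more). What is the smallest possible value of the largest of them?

Some value must be at least ⌈233/11⌉ = 22, since 11 × 21 = 231 < 233.
Achievable: 2 of them at 22 and 9 at 21 total 233.

22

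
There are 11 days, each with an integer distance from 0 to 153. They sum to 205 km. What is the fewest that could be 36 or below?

If only k of them are at most 36, the other 11 − k are at least 37, so the total is at least (11 − k)·37 + k·0.
This is ≤ 205, so (11 − k)·37 + 0k ≤ 205, which gives k ≥ 6.
Exactly 6 works: 6 values at 0 and 5 at 37 total 185; raise one of the low values by 20 (still ≤ 36) to hit 205.

6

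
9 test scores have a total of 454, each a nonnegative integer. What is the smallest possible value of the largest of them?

51

The 9 values sum to 454, so their maximum is at least ⌈454/9⌉ = 51.
Equality holds with 4 values of 51 and 5 values of 50.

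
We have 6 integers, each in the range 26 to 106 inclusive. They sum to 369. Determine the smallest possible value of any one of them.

To make one integer as small as possible, make the other 5 as large as possible.
The other 5 can take up 5 × 106 = 530 ≥ 369 − 26, so one integer can sit at its floor of 26.
Achievable: one at 26 and the other 5 totalling 343, which fits since 5 × 26 ≤ 343 ≤ 5 × 106.

26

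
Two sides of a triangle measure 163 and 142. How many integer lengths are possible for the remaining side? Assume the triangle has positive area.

283

The triangle inequality gives |163 − 142| < c < 163 + 142, i.e. 21 < c < 305.
So c can be any integer from 22 to 304: 283 values.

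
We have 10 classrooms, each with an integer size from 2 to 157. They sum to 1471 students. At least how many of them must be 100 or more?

9

Suppose at most 10 − j of them reach 100; then j values are ≤ 99 and the rest ≤ 157.
The total is then ≤ 99·j + 157·(10 − j) = 1570 − 58j. For this to be ≥ 1471 we need j ≤ 1, so at least 10 − 1 = 9 must reach 100.
Exactly 9 works: 9 values at 157 and 1 at 99 total 1512; lower one of the high values by 41 (still ≥ 100) to hit 1471.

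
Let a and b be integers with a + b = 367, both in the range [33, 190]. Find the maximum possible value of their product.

For a fixed sum, the product ab is largest when a and b are as close as possible.
Taking a = 183 and b = 184 (both in [33, 190]) gives ab = 33672.

33672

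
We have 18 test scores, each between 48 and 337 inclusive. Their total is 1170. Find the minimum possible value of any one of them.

To make one score as small as possible, make the other 17 as large as possible.
The other 17 can take up 17 × 337 = 5729 ≥ 1170 − 48, so one score can sit at its floor of 48.
Achievable: one at 48 and the other 17 totalling 1122, which fits since 17 × 48 ≤ 1122 ≤ 17 × 337.

48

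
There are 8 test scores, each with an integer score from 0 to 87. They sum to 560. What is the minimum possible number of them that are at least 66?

Each value short of 66 is at most 65, costing at least 87 − 65 = 22 against the maximum total of 696.
We can afford to lose at most 696 − 560 = 136, so at most ⌊136/22⌋ = 6 fall short, and at least 2 are ≥ 66.
Exactly 2 works: 2 values at 87 and 6 at 65 total 564; lower one of the high values by 4 (still ≥ 66) to hit 560.

2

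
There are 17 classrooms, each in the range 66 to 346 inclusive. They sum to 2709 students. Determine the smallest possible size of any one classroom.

Minimizing one value means maximizing the remaining 16.
The other 16 can take up 16 × 346 = 5536 ≥ 2709 − 66, so one classroom can sit at its floor of 66.
Achievable: one at 66 and the other 16 totalling 2643, which fits since 16 × 66 ≤ 2643 ≤ 16 × 346.

66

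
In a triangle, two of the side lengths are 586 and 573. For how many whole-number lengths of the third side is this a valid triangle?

The triangle inequality gives |586 − 573| < c < 586 + 573, i.e. 13 < c < 1159.
So c can be any integer from 14 to 1158: 1145 values.

1145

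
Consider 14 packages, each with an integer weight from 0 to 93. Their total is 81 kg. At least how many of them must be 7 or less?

4

Each value above 7 is at least 8, contributing at least 8 − 0 = 8 above the floor 0.
The sum exceeds the floor total 0 by 81, so at most ⌊81/8⌋ = 10 exceed 7, and at least 4 are ≤ 7.
Exactly 4 works: 4 values at 0 and 10 at 8 total 80; raise one of the low values by 1 (still ≤ 7) to hit 81.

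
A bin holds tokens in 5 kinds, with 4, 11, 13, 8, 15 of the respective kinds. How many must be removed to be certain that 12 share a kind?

46

In the worst case you take as many as possible of each kind without reaching 12: 4 + 11 + 11 + 8 + 11 = 45.
The next one must give 12 of some kind, so 45 + 1 = 46.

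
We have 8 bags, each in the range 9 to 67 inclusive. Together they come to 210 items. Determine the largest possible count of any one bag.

67

Maximizing one value means minimizing the remaining 7.
The other 7 contribute at least 7 × 9 = 63, leaving at most 210 − 63 = 147.
But each bag is capped at 67, so the maximum is 67.
Achievable: one at 67 and the other 7 totalling 143, which fits since 7 × 9 ≤ 143 ≤ 7 × 67.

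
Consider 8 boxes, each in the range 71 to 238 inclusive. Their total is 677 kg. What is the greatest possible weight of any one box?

180

Maximizing one value means minimizing the remaining 7.
The other 7 contribute at least 7 × 71 = 497, leaving at most 677 − 497 = 180.
Since 180 ≤ 238, this is achievable: one at 180 and 7 at 71.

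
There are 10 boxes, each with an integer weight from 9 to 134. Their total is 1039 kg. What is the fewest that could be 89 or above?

If only k of them are at least 89, the other 10 − k are at most 88, so the total is at most k·134 + (10 − k)·88.
This must reach 1039, so k·134 + (10 − k)·88 ≥ 1039, giving k ≥ 4.
Exactly 4 works: 4 values at 134 and 6 at 88 total 1064; lower one of the high values by 25 (still ≥ 89) to hit 1039.

4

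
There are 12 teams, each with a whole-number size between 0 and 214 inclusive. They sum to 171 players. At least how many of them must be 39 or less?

8

If only k of them are at most 39, the other 12 − k are at least 40, so the total is at least (12 − k)·40 + k·0.
This is ≤ 171, so (12 − k)·40 + 0k ≤ 171, which gives k ≥ 8.
Exactly 8 works: 8 values at 0 and 4 at 40 total 160; raise one of the low values by 11 (still ≤ 39) to hit 171.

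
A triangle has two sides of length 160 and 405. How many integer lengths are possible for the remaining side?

The triangle inequality gives |160 − 405| < c < 160 + 405, i.e. 245 < c < 565.
So c can be any integer from 246 to 564: 319 values.

319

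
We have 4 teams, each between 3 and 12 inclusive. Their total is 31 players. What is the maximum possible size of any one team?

To make one team as large as possible, make the other 3 as small as possible.
The other 3 contribute at least 3 × 3 = 9, leaving at most 31 − 9 = 22.
But each team is capped at 12, so the maximum is 12.
Achievable: one at 12 and the other 3 totalling 19, which fits since 3 × 3 ≤ 19 ≤ 3 × 12.

12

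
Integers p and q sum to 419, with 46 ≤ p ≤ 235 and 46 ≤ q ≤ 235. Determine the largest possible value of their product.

43890

With p + q fixed, pq peaks when the two are closest together.
Taking p = 209 and q = 210 (both in [46, 235]) gives pq = 43890.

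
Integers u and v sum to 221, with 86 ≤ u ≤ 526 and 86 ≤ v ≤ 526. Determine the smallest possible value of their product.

11610

Since u + v is fixed, pushing one of them to its bound minimizes the product.
The extreme feasible split is u = 86, v = 135, giving uv = 11610.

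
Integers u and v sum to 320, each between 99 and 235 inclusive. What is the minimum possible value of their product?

21879

For a fixed sum, uv is smallest when u and v are as far apart as possible.
The extreme feasible split is u = 99, v = 221, giving uv = 21879.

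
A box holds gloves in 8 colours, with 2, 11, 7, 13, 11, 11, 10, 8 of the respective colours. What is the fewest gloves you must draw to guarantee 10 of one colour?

In the worst case you take as many as possible of each colour without reaching 10: 2 + 9 + 7 + 9 + 9 + 9 + 9 + 8 = 62.
The next one must give 10 of some colour, so 62 + 1 = 63.

63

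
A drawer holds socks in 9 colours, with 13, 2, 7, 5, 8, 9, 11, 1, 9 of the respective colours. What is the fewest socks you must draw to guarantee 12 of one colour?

In the worst case you take as many as possible of each colour without reaching 12: 11 + 2 + 7 + 5 + 8 + 9 + 11 + 1 + 9 = 63.
The next one must give 12 of some colour, so 63 + 1 = 64.

64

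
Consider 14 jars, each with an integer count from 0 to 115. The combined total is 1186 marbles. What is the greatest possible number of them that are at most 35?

5

Suppose k of them are at most 35. Those contribute at most 35 each and the rest at most 115 each.
So the total is at most 35k + 115(14 − k) = 1610 − 80k. This must still be ≥ 1186, so k ≤ 5.
k = 5 is achieved by 5 values at 35 and 9 at 115, total 1210; lower one of the 115's by 24 (still > 35) to reach 1186.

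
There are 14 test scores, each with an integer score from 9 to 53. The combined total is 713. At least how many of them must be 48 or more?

10

Suppose at most 14 − j of them reach 48; then j values are ≤ 47 and the rest ≤ 53.
The total is then ≤ 47·j + 53·(14 − j) = 742 − 6j. For this to be ≥ 713 we need j ≤ 4, so at least 14 − 4 = 10 must reach 48.
Exactly 10 works: 10 values at 53 and 4 at 47 total 718; lower one of the high values by 5 (still ≥ 48) to hit 713.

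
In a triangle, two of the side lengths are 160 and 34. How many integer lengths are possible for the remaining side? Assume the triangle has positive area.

67

The triangle inequality gives |160 − 34| < c < 160 + 34, i.e. 126 < c < 194.
So c can be any integer from 127 to 193: 67 values.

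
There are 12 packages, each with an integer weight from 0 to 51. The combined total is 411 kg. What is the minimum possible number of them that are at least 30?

Each value short of 30 is at most 29, costing at least 51 − 29 = 22 against the maximum total of 612.
We can afford to lose at most 612 − 411 = 201, so at most ⌊201/22⌋ = 9 fall short, and at least 3 are ≥ 30.
Exactly 3 works: 3 values at 51 and 9 at 29 total 414; lower one of the high values by 3 (still ≥ 30) to hit 411.

3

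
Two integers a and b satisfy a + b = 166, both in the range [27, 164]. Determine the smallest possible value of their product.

3753

For a fixed sum, ab is smallest when a and b are as far apart as possible.
The extreme feasible split is a = 27, b = 139, giving ab = 3753.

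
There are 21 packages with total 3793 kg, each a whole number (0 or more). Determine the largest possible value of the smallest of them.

The 21 values sum to 3793, so their minimum is at most ⌊3793/21⌋ = 180.
Equality holds with 8 values of 180 and 13 values of 181.

180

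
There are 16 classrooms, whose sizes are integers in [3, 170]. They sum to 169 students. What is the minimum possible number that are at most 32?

Let j be the number exceeding 32. Then the total is ≥ 33·j + 3·(16 − j) = 48 + 30j.
So 30j ≤ 121 and j ≤ 4; hence at least 16 − 4 = 12 are ≤ 32.
Exactly 12 works: 12 values at 3 and 4 at 33 total 168; raise one of the low values by 1 (still ≤ 32) to hit 169.

12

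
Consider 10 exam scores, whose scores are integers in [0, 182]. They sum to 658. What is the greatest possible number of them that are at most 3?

6

Suppose k of them are at most 3. Those contribute at most 3 each and the rest at most 182 each.
So the total is at most 3k + 182(10 − k) = 1820 − 179k. This must still be ≥ 658, so k ≤ 6.
k = 6 is achieved by 6 values at 3 and 4 at 182, total 746; lower one of the 182's by 88 (still > 3) to reach 658.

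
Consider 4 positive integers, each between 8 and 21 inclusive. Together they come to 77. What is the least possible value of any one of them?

14

To make one integer as small as possible, make the other 3 as large as possible.
The other 3 contribute at most 3 × 21 = 63, leaving at least 77 − 63 = 14.
Since 14 ≥ 8, this is achievable: one at 14 and 3 at 21.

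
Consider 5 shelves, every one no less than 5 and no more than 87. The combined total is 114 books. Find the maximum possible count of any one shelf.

Maximizing one value means minimizing the remaining 4.
The other 4 contribute at least 4 × 5 = 20, leaving at most 114 − 20 = 94.
But each shelf is capped at 87, so the maximum is 87.
Achievable: one at 87 and the other 4 totalling 27, which fits since 4 × 5 ≤ 27 ≤ 4 × 87.

87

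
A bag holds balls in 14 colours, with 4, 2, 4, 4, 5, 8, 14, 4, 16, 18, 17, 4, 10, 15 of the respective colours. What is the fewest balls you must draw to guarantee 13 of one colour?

In the worst case you take as many as possible of each colour without reaching 13: 4 + 2 + 4 + 4 + 5 + 8 + 12 + 4 + 12 + 12 + 12 + 4 + 10 + 12 = 105.
The next one must give 13 of some colour, so 105 + 1 = 106.

106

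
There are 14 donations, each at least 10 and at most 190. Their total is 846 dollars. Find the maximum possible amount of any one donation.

190

To make one donation as large as possible, make the other 13 as small as possible.
The other 13 contribute at least 13 × 10 = 130, leaving at most 846 − 130 = 716.
But each donation is capped at 190, so the maximum is 190.
Achievable: one at 190 and the other 13 totalling 656, which fits since 13 × 10 ≤ 656 ≤ 13 × 190.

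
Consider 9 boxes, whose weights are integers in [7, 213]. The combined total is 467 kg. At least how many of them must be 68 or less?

3

If only k of them are at most 68, the other 9 − k are at least 69, so the total is at least (9 − k)·69 + k·7.
This is ≤ 467, so (9 − k)·69 + 7k ≤ 467, which gives k ≥ 3.
Exactly 3 works: 3 values at 7 and 6 at 69 total 435; raise one of the low values by 32 (still ≤ 68) to hit 467.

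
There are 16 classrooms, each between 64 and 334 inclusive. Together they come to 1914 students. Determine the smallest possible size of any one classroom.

64

To make one classroom as small as possible, make the other 15 as large as possible.
The other 15 can take up 15 × 334 = 5010 ≥ 1914 − 64, so one classroom can sit at its floor of 64.
Achievable: one at 64 and the other 15 totalling 1850, which fits since 15 × 64 ≤ 1850 ≤ 15 × 334.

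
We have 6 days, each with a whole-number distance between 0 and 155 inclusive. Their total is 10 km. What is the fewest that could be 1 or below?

1

If only k of them are at most 1, the other 6 − k are at least 2, so the total is at least (6 − k)·2 + k·0.
This is ≤ 10, so (6 − k)·2 + 0k ≤ 10, which gives k ≥ 1.
Exactly 1 works: 1 value at 0 and 5 at 2 total 10.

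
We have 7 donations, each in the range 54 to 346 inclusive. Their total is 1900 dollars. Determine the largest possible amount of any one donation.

346

Maximizing one value means minimizing the remaining 6.
The other 6 contribute at least 6 × 54 = 324, leaving at most 1900 − 324 = 1576.
But each donation is capped at 346, so the maximum is 346.
Achievable: one at 346 and the other 6 totalling 1554, which fits since 6 × 54 ≤ 1554 ≤ 6 × 346.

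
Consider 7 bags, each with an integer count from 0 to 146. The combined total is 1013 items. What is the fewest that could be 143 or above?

Each value short of 143 is at most 142, costing at least 146 − 142 = 4 against the maximum total of 1022.
We can afford to lose at most 1022 − 1013 = 9, so at most ⌊9/4⌋ = 2 fall short, and at least 5 are ≥ 143.
Exactly 5 works: 5 values at 146 and 2 at 142 total 1014; lower one of the high values by 1 (still ≥ 143) to hit 1013.

5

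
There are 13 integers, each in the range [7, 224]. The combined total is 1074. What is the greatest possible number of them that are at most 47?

10

Each value at 47 or below falls at least 224 − 47 = 177 short of the ceiling 224.
The ceiling total is 13 × 224 = 2912, and we need 1074, so at most ⌊(2912 − 1074)/177⌋ = 10 can be that low.
k = 10 is achieved by 10 values at 47 and 3 at 224, total 1142; lower one of the 224's by 68 (still > 47) to reach 1074.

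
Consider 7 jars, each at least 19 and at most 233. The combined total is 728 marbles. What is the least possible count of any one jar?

19

To make one jar as small as possible, make the other 6 as large as possible.
The other 6 can take up 6 × 233 = 1398 ≥ 728 − 19, so one jar can sit at its floor of 19.
Achievable: one at 19 and the other 6 totalling 709, which fits since 6 × 19 ≤ 709 ≤ 6 × 233.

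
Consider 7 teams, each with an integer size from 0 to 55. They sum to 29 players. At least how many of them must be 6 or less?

3

Each value above 6 is at least 7, contributing at least 7 − 0 = 7 above the floor 0.
The sum exceeds the floor total 0 by 29, so at most ⌊29/7⌋ = 4 exceed 6, and at least 3 are ≤ 6.
Exactly 3 works: 3 values at 0 and 4 at 7 total 28; raise one of the low values by 1 (still ≤ 6) to hit 29.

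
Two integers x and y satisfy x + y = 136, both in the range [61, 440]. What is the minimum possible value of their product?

For a fixed sum, xy is smallest when x and y are as far apart as possible.
The extreme feasible split is x = 61, y = 75, giving xy = 4575.

4575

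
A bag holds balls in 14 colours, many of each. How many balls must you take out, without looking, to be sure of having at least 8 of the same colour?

99

In the worst case you draw 7 of each of the 14 colours: 14 × 7 = 98.
One more forces 8 of some colour, so 98 + 1 = 99.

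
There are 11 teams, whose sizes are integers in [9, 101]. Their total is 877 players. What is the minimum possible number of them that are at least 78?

If only k of them are at least 78, the other 11 − k are at most 77, so the total is at most k·101 + (11 − k)·77.
This must reach 877, so k·101 + (11 − k)·77 ≥ 877, giving k ≥ 2.
Exactly 2 works: 2 values at 101 and 9 at 77 total 895; lower one of the high values by 18 (still ≥ 78) to hit 877.

2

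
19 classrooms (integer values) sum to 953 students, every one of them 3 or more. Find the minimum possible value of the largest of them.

51

Some value must be at least ⌈953/19⌉ = 51, since 19 × 50 = 950 < 953.
Taking 16 copies of 50 and 3 copies of 51 gives exactly 953, so 51 is attained.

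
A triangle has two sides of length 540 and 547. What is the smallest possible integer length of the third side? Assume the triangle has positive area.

8

The third side must exceed |540 − 547| = 7.
The smallest integer above 7 is 8.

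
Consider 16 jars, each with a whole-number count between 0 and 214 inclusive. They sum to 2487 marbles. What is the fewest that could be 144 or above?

Suppose at most 16 − j of them reach 144; then j values are ≤ 143 and the rest ≤ 214.
The total is then ≤ 143·j + 214·(16 − j) = 3424 − 71j. For this to be ≥ 2487 we need j ≤ 13, so at least 16 − 13 = 3 must reach 144.
Exactly 3 works: 3 values at 214 and 13 at 143 total 2501; lower one of the high values by 14 (still ≥ 144) to hit 2487.

3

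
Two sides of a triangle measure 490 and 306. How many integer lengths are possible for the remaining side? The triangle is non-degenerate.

The triangle inequality gives |490 − 306| < c < 490 + 306, i.e. 184 < c < 796.
So c can be any integer from 185 to 795: 611 values.

611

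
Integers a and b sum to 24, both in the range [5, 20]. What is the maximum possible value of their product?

144

With a + b fixed, ab peaks when the two are closest together.
Taking a = 12 and b = 12 (both in [5, 20]) gives ab = 144.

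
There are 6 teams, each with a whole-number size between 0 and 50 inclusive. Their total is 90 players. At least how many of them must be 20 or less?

If only k of them are at most 20, the other 6 − k are at least 21, so the total is at least (6 − k)·21 + k·0.
This is ≤ 90, so (6 − k)·21 + 0k ≤ 90, which gives k ≥ 2.
Exactly 2 works: 2 values at 0 and 4 at 21 total 84; raise one of the low values by 6 (still ≤ 20) to hit 90.

2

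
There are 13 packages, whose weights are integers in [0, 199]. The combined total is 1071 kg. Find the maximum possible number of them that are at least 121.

Suppose k of them are at least 121. Those contribute at least 121 each and the other 13 − k at least 0 each.
So the total is at least 121k + 0(13 − k) = 0 + 121k. This must be ≤ 1071, giving k ≤ 8.
k = 8 is achieved by 8 values at 121 and 5 at 0, total 968; add 103 to one value (staying below 121) to reach 1071.

8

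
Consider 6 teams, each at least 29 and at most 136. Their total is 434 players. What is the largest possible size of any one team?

136

To make one team as large as possible, make the other 5 as small as possible.
The other 5 contribute at least 5 × 29 = 145, leaving at most 434 − 145 = 289.
But each team is capped at 136, so the maximum is 136.
Achievable: one at 136 and the other 5 totalling 298, which fits since 5 × 29 ≤ 298 ≤ 5 × 136.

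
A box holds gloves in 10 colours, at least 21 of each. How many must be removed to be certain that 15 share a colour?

You could draw 14 of every colour without reaching 15 of any — 140 in all.
One more forces 15 of some colour, so 140 + 1 = 141.

141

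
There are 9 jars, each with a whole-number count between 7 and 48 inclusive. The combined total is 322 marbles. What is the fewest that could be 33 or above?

If only k of them are at least 33, the other 9 − k are at most 32, so the total is at most k·48 + (9 − k)·32.
This must reach 322, so k·48 + (9 − k)·32 ≥ 322, giving k ≥ 3.
Exactly 3 works: 3 values at 48 and 6 at 32 total 336; lower one of the high values by 14 (still ≥ 33) to hit 322.

3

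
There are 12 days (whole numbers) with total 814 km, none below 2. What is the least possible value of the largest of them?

If every one of the 12 were at most 67, the total would be at most 12 × 67 = 804 < 814.
Taking 2 copies of 67 and 10 copies of 68 gives exactly 814, so 68 is attained.

68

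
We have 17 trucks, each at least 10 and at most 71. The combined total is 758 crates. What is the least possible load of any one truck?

Minimizing one value means maximizing the remaining 16.
The other 16 can take up 16 × 71 = 1136 ≥ 758 − 10, so one truck can sit at its floor of 10.
Achievable: one at 10 and the other 16 totalling 748, which fits since 16 × 10 ≤ 748 ≤ 16 × 71.

10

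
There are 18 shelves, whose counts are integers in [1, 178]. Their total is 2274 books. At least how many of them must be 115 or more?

4

Suppose at most 18 − j of them reach 115; then j values are ≤ 114 and the rest ≤ 178.
The total is then ≤ 114·j + 178·(18 − j) = 3204 − 64j. For this to be ≥ 2274 we need j ≤ 14, so at least 18 − 14 = 4 must reach 115.
Exactly 4 works: 4 values at 178 and 14 at 114 total 2308; lower one of the high values by 34 (still ≥ 115) to hit 2274.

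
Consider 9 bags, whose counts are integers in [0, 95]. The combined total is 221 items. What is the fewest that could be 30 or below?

Each value above 30 is at least 31, contributing at least 31 − 0 = 31 above the floor 0.
The sum exceeds the floor total 0 by 221, so at most ⌊221/31⌋ = 7 exceed 30, and at least 2 are ≤ 30.
Exactly 2 works: 2 values at 0 and 7 at 31 total 217; raise one of the low values by 4 (still ≤ 30) to hit 221.

2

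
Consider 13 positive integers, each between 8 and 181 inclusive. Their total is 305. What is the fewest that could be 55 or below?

9

If only k of them are at most 55, the other 13 − k are at least 56, so the total is at least (13 − k)·56 + k·8.
This is ≤ 305, so (13 − k)·56 + 8k ≤ 305, which gives k ≥ 9.
Exactly 9 works: 9 values at 8 and 4 at 56 total 296; raise one of the low values by 9 (still ≤ 55) to hit 305.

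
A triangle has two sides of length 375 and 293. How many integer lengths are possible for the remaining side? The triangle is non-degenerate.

The triangle inequality gives |375 − 293| < c < 375 + 293, i.e. 82 < c < 668.
So c can be any integer from 83 to 667: 585 values.

585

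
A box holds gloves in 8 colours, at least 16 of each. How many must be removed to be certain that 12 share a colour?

You could draw 11 of every colour without reaching 12 of any — 88 in all.
One more forces 12 of some colour, so 88 + 1 = 89.

89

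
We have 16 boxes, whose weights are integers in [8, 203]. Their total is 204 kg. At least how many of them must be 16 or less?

8

If only k of them are at most 16, the other 16 − k are at least 17, so the total is at least (16 − k)·17 + k·8.
This is ≤ 204, so (16 − k)·17 + 8k ≤ 204, which gives k ≥ 8.
Exactly 8 works: 8 values at 8 and 8 at 17 total 200; raise one of the low values by 4 (still ≤ 16) to hit 204.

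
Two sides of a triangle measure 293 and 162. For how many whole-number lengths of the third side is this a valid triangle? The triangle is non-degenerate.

The triangle inequality gives |293 − 162| < c < 293 + 162, i.e. 131 < c < 455.
So c can be any integer from 132 to 454: 323 values.

323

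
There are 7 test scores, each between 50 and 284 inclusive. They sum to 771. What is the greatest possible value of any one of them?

To make one score as large as possible, make the other 6 as small as possible.
The other 6 contribute at least 6 × 50 = 300, leaving at most 771 − 300 = 471.
But each score is capped at 284, so the maximum is 284.
Achievable: one at 284 and the other 6 totalling 487, which fits since 6 × 50 ≤ 487 ≤ 6 × 284.

284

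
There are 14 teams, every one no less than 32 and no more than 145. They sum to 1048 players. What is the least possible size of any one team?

32

Minimizing one value means maximizing the remaining 13.
The other 13 can take up 13 × 145 = 1885 ≥ 1048 − 32, so one team can sit at its floor of 32.
Achievable: one at 32 and the other 13 totalling 1016, which fits since 13 × 32 ≤ 1016 ≤ 13 × 145.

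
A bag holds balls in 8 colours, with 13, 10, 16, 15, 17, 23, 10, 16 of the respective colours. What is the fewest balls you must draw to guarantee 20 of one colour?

In the worst case you take as many as possible of each colour without reaching 20: 13 + 10 + 16 + 15 + 17 + 19 + 10 + 16 = 116.
The next one must give 20 of some colour, so 116 + 1 = 117.

117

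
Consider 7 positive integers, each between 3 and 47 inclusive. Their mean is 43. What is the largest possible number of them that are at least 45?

The total is 7 × 43 = 301.
If k of the values are ≥ 45, the total is ≥ 45k + 3(7 − k).
Setting 45k + 3(7 − k) ≤ 301 gives 42k ≤ 280, so k ≤ 6.
k = 6 is achieved by 6 values at 45 and 1 at 3, total 273; add 28 to one value (staying below 45) to reach 301.

6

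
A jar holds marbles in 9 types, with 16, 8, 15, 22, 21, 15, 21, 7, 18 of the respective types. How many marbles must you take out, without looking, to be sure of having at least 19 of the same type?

In the worst case you take as many as possible of each type without reaching 19: 16 + 8 + 15 + 18 + 18 + 15 + 18 + 7 + 18 = 133.
The next one must give 19 of some type, so 133 + 1 = 134.

134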